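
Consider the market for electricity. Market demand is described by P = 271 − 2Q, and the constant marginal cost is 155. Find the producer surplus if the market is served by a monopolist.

Monopoly sets MR = MC: 271 − 4Q = 155 ⇒ Q = 29, P = 271 − 2·29 = 213.
PS = (213 − 155)·29 = 1682.

PS = 1682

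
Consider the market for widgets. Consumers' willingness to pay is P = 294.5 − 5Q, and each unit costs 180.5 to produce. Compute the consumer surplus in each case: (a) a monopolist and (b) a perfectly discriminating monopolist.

Monopoly sets MR = MC: 294.5 − 10Q = 180.5 ⇒ Q = 11.4, P = 294.5 − 5·11.4 = 237.5.
CS = ½·(294.5 − 237.5)·11.4 = 324.9.
With perfect price discrimination, output is the efficient level Q = 22.8 (where demand meets MC), but every buyer pays their willingness to pay: CS = 0 and PS = total surplus.
CS = 0.

Monopoly: CS = 324.9; Perfect PD: CS = 0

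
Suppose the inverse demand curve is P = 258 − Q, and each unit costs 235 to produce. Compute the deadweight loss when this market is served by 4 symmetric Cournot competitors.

Under competition P = MC = 235, so Q = (258 − 235)/1 = 23.
In a 4-firm Cournot equilibrium, symmetry and the first-order condition give q = (258 − 235)/(5) = 4.6. So Q = 18.4 and P = 239.6.
DWL is the triangle between Q = 18.4 and Q = 23: ½·(23 − 18.4)·(239.6 − 235) = 10.58.

DWL = 10.58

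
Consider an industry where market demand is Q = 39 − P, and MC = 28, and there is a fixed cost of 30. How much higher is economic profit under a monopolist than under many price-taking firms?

Economic profit rises by 30.25

Inverting demand: P = 39 − Q.
Perfect competition: P = MC = 28, so 39 − Q = 28 and Q = 11.
Profit = (28 − 28)·11 − 30 = −30.
The monopolist equates marginal revenue to marginal cost: 39 − 2Q = 28, so Q = 5.5. From demand, P = 33.5.
Profit = (33.5 − 28)·5.5 − 30 = 0.25.
Change in economic profit: 0.25 − −30 = 30.25.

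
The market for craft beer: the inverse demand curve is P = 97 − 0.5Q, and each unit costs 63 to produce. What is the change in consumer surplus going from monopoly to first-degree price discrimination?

A monopolist chooses Q where MR = MC. MR = 97 − Q; setting this equal to 63 gives Q = 34 and P = 80.
CS = ½·(97 − 80)·34 = 289.
Under first-degree price discrimination the firm charges each unit its demand price and produces up to where P = MC, i.e. Q = 68. Consumer surplus is zero; producer surplus equals total surplus.
CS = 0.
Change in consumer surplus: 0 − 289 = −289.

CS falls by 289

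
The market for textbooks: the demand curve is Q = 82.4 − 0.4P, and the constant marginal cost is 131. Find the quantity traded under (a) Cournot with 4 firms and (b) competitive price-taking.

Inverting demand: P = 206 − 2.5Q.
Cournot with 4 identical firms: the symmetric best-response condition is 206 − 12.5q = 131. Each firm produces q = 6, total output Q = 24, price P = 146.
Competitive firms price at marginal cost: P = 131, giving Q = 30.

Cournot: Q = 24; Competition: Q = 30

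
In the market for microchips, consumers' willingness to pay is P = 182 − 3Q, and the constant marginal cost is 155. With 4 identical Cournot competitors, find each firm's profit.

In a 4-firm Cournot equilibrium, symmetry and the first-order condition give q = (182 − 155)/(15) = 1.8. So Q = 7.2 and P = 160.4.
Each firm's profit = (160.4 − 155)·1.8 = 9.72.

π_i = 9.72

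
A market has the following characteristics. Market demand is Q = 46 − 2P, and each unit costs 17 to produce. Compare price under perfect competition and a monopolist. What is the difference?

Inverting demand: P = 23 − 0.5Q.
Under competition P = MC = 17, so Q = (23 − 17)/0.5 = 12.
The monopolist equates marginal revenue to marginal cost: 23 − Q = 17, so Q = 6. From demand, P = 20.
Change in price: 20 − 17 = 3.

Price rises by 3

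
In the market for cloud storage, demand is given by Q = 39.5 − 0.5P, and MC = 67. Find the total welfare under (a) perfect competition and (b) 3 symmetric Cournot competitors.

Competition: TS = 36; Cournot: TS = 33.75

Inverting demand: P = 79 − 2Q.
Perfect competition: P = MC = 67, so 79 − 2Q = 67 and Q = 6.
CS = ½·(79 − 67)·6 = 36; PS = (67 − 67)·6 = 0; TS = 36.
Cournot with 3 identical firms: the symmetric best-response condition is 79 − 8q = 67. Each firm produces q = 1.5, total output Q = 4.5, price P = 70.
CS = ½·(79 − 70)·4.5 = 20.25; PS = (70 − 67)·4.5 = 13.5; TS = 33.75.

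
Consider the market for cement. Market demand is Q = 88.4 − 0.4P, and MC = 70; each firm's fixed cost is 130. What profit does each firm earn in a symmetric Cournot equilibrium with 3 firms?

Inverting demand: P = 221 − 2.5Q.
With 3 symmetric Cournot firms, each firm's FOC gives 221 − 10q = 70, so q = 15.1, Q = 3·15.1 = 45.3, and P = 107.75.
Each firm's profit = (107.75 − 70)·15.1 − 130 = 440.025.

π_i = 440.025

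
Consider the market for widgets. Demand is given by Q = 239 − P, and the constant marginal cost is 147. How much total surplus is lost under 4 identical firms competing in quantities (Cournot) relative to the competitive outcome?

DWL = 169.28

Inverting demand: P = 239 − Q.
Competitive firms price at marginal cost: P = 147, giving Q = 92.
With 4 symmetric Cournot firms, each firm's FOC gives 239 − 5q = 147, so q = 18.4, Q = 4·18.4 = 73.6, and P = 165.4.
DWL is the triangle between Q = 73.6 and Q = 92: ½·(92 − 73.6)·(165.4 − 147) = 169.28.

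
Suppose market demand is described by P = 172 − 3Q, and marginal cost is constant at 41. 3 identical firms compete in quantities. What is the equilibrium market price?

In a 3-firm Cournot equilibrium, symmetry and the first-order condition give q = (172 − 41)/(12) = 131/12. So Q = 32.75 and P = 73.75.

P = 73.75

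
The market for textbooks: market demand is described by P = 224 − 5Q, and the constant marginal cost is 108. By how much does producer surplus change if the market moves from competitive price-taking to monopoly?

Competitive firms price at marginal cost: P = 108, giving Q = 23.2.
PS = (108 − 108)·23.2 = 0.
Monopoly sets MR = MC: 224 − 10Q = 108 ⇒ Q = 11.6, P = 224 − 5·11.6 = 166.
PS = (166 − 108)·11.6 = 672.8.
Change in producer surplus: 672.8 − 0 = 672.8.

PS rises by 672.8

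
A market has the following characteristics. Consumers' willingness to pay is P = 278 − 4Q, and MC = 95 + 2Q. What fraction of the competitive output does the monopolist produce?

A monopolist chooses Q where MR = MC. MR = 278 − 8Q; setting this equal to 95 + 2Q gives Q = 18.3 and P = 204.8.
Competitive equilibrium sets price equal to marginal cost: 278 − 4Q = 95 + 2Q, so Q = 30.5 and P = 156.
Ratio Q_m/Q_c = 18.3/30.5 = 0.6.

Q_m/Q_c = 0.6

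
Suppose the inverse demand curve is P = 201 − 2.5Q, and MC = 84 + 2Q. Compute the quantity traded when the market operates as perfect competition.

Competitive equilibrium sets price equal to marginal cost: 201 − 2.5Q = 84 + 2Q, so Q = 26 and P = 136.

Q = 26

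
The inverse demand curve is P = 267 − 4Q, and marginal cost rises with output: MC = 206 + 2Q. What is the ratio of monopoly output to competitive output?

A monopolist chooses Q where MR = MC. MR = 267 − 8Q; setting this equal to 206 + 2Q gives Q = 6.1 and P = 242.6.
Under competition P = MC: 267 − 4Q = 206 + 2Q ⇒ Q = 61/6, P = 679/3.
Ratio Q_m/Q_c = 6.1/(61/6) = 0.6.

Q_m/Q_c = 0.6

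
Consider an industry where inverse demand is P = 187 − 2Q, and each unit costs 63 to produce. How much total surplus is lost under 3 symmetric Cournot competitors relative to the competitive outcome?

Under competition P = MC = 63, so Q = (187 − 63)/2 = 62.
With 3 symmetric Cournot firms, each firm's FOC gives 187 − 8q = 63, so q = 15.5, Q = 3·15.5 = 46.5, and P = 94.
DWL is the triangle between Q = 46.5 and Q = 62: ½·(62 − 46.5)·(94 − 63) = 240.25.

DWL = 240.25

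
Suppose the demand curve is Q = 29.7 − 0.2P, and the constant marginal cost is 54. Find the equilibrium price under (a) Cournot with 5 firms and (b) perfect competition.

Cournot: P = 69.75; Competition: P = 54

Inverting demand: P = 148.5 − 5Q.
In a 5-firm Cournot equilibrium, symmetry and the first-order condition give q = (148.5 − 54)/(30) = 3.15. So Q = 15.75 and P = 69.75.
Competitive firms price at marginal cost: P = 54, giving Q = 18.9.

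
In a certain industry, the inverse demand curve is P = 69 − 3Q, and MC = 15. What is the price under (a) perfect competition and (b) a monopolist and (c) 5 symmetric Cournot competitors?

Competitive firms price at marginal cost: P = 15, giving Q = 18.
A monopolist chooses Q where MR = MC. MR = 69 − 6Q; setting this equal to 15 gives Q = 9 and P = 42.
In a 5-firm Cournot equilibrium, symmetry and the first-order condition give q = (69 − 15)/(18) = 3. So Q = 15 and P = 24.

Competition: P = 15; Monopoly: P = 42; Cournot: P = 24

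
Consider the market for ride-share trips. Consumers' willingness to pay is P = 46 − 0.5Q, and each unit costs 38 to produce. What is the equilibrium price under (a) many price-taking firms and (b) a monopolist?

Competition: P = 38; Monopoly: P = 42

Under competition P = MC = 38, so Q = (46 − 38)/0.5 = 16.
A monopolist chooses Q where MR = MC. MR = 46 − Q; setting this equal to 38 gives Q = 8 and P = 42.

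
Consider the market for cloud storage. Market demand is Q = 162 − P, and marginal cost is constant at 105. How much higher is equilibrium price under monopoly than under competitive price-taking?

P rises by 28.5

Inverting demand: P = 162 − Q.
Competitive firms price at marginal cost: P = 105, giving Q = 57.
The monopolist equates marginal revenue to marginal cost: 162 − 2Q = 105, so Q = 28.5. From demand, P = 133.5.
Change in equilibrium price: 133.5 − 105 = 28.5.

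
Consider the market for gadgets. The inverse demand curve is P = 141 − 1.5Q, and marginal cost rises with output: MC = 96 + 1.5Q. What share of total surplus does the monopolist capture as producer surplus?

PS/TS = 0.75

The monopolist equates marginal revenue to marginal cost: 141 − 3Q = 96 + 1.5Q, so Q = 10. From demand, P = 126.
CS = ½·(141 − 126)·10 = 75.
PS = P·Q − VC(Q) = 126·10 − (96·10 + ½·1.5·10²) = 225.
Share captured = PS/TS = 225/300 = 0.75.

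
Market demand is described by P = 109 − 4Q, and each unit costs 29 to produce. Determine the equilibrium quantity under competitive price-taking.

Under competition P = MC = 29, so Q = (109 − 29)/4 = 20.

Q = 20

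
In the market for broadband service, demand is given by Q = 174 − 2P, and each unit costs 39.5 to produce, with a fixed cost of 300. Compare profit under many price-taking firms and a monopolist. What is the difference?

π rises by 1128.125

Inverting demand: P = 87 − 0.5Q.
Under competition P = MC = 39.5, so Q = (87 − 39.5)/0.5 = 95.
Profit = (39.5 − 39.5)·95 − 300 = −300.
The monopolist equates marginal revenue to marginal cost: 87 − Q = 39.5, so Q = 47.5. From demand, P = 63.25.
Profit = (63.25 − 39.5)·47.5 − 300 = 828.125.
Change in profit: 828.125 − −300 = 1128.125.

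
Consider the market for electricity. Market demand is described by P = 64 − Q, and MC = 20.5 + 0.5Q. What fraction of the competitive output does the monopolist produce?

Q_m/Q_c = 0.6

Monopoly sets MR = MC: 64 − 2Q = 20.5 + 0.5Q ⇒ Q = 17.4, P = 64 − 17.4 = 46.6.
Competitive equilibrium sets price equal to marginal cost: 64 − Q = 20.5 + 0.5Q, so Q = 29 and P = 35.
Ratio Q_m/Q_c = 17.4/29 = 0.6.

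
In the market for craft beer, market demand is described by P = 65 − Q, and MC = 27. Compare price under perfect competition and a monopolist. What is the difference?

Price rises by 19

Under competition P = MC = 27, so Q = (65 − 27)/1 = 38.
The monopolist equates marginal revenue to marginal cost: 65 − 2Q = 27, so Q = 19. From demand, P = 46.
Change in price: 46 − 27 = 19.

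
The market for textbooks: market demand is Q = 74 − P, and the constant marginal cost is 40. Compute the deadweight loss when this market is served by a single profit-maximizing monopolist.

Inverting demand: P = 74 − Q.
Under competition P = MC = 40, so Q = (74 − 40)/1 = 34.
Monopoly sets MR = MC: 74 − 2Q = 40 ⇒ Q = 17, P = 74 − 17 = 57.
DWL is the triangle between Q = 17 and Q = 34: ½·(34 − 17)·(57 − 40) = 144.5.

DWL = 144.5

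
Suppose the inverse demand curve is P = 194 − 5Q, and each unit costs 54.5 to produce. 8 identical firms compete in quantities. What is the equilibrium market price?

P = 70

With 8 symmetric Cournot firms, each firm's FOC gives 194 − 45q = 54.5, so q = 3.1, Q = 8·3.1 = 24.8, and P = 70.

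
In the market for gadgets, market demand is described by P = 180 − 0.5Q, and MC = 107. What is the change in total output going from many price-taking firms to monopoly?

Perfect competition: P = MC = 107, so 180 − 0.5Q = 107 and Q = 146.
A monopolist chooses Q where MR = MC. MR = 180 − Q; setting this equal to 107 gives Q = 73 and P = 143.5.
Change in total output: 73 − 146 = −73.

Total output falls by 73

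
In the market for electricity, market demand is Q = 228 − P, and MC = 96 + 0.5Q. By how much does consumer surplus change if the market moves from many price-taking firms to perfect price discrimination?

Inverting demand: P = 228 − Q.
Competitive equilibrium sets price equal to marginal cost: 228 − Q = 96 + 0.5Q, so Q = 88 and P = 140.
CS = ½·(228 − 140)·88 = 3872.
With perfect price discrimination, output is the efficient level Q = 88 (where demand meets MC), but every buyer pays their willingness to pay: CS = 0 and PS = total surplus.
CS = 0.
Change in consumer surplus: 0 − 3872 = −3872.

CS falls by 3872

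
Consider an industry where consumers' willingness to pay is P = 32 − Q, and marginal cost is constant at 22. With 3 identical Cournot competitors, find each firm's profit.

Cournot with 3 identical firms: the symmetric best-response condition is 32 − 4q = 22. Each firm produces q = 2.5, total output Q = 7.5, price P = 24.5.
Each firm's profit = (24.5 − 22)·2.5 = 6.25.

π_i = 6.25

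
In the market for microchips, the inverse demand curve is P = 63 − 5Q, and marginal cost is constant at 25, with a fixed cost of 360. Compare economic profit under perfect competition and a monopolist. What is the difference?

π rises by 72.2

Perfect competition: P = MC = 25, so 63 − 5Q = 25 and Q = 7.6.
Profit = (25 − 25)·7.6 − 360 = −360.
The monopolist equates marginal revenue to marginal cost: 63 − 10Q = 25, so Q = 3.8. From demand, P = 44.
Profit = (44 − 25)·3.8 − 360 = −287.8.
Change in economic profit: −287.8 − −360 = 72.2.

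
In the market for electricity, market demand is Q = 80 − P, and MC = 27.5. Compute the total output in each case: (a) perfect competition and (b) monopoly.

Competition: Q = 52.5; Monopoly: Q = 26.25

Inverting demand: P = 80 − Q.
Under competition P = MC = 27.5, so Q = (80 − 27.5)/1 = 52.5.
Monopoly sets MR = MC: 80 − 2Q = 27.5 ⇒ Q = 26.25, P = 80 − 26.25 = 53.75.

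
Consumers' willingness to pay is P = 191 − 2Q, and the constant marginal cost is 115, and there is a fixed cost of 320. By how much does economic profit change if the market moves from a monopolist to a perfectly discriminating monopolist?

Monopoly sets MR = MC: 191 − 4Q = 115 ⇒ Q = 19, P = 191 − 2·19 = 153.
Profit = (153 − 115)·19 − 320 = 402.
Under first-degree price discrimination the firm charges each unit its demand price and produces up to where P = MC, i.e. Q = 38. Consumer surplus is zero; producer surplus equals total surplus.
PS equals the full surplus area, 1444. Profit = 1444 − 320 = 1124.
Change in economic profit: 1124 − 402 = 722.

Economic profit rises by 722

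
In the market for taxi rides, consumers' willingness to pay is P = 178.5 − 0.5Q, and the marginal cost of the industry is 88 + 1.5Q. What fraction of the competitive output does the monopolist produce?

Q_m/Q_c = 0.8

A monopolist chooses Q where MR = MC. MR = 178.5 − Q; setting this equal to 88 + 1.5Q gives Q = 36.2 and P = 160.4.
Competitive equilibrium sets price equal to marginal cost: 178.5 − 0.5Q = 88 + 1.5Q, so Q = 45.25 and P = 155.875.
Ratio Q_m/Q_c = 36.2/45.25 = 0.8.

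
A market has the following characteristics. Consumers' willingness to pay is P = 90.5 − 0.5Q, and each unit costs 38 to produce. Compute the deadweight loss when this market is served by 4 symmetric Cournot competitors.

Under competition P = MC = 38, so Q = (90.5 − 38)/0.5 = 105.
In a 4-firm Cournot equilibrium, symmetry and the first-order condition give q = (90.5 − 38)/(2.5) = 21. So Q = 84 and P = 48.5.
DWL is the triangle between Q = 84 and Q = 105: ½·(105 − 84)·(48.5 − 38) = 110.25.

DWL = 110.25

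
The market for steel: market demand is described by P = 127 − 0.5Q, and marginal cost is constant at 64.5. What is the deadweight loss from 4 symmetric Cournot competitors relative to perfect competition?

DWL = 156.25

Competitive firms price at marginal cost: P = 64.5, giving Q = 125.
Cournot with 4 identical firms: the symmetric best-response condition is 127 − 2.5q = 64.5. Each firm produces q = 25, total output Q = 100, price P = 77.
DWL is the triangle between Q = 100 and Q = 125: ½·(125 − 100)·(77 − 64.5) = 156.25.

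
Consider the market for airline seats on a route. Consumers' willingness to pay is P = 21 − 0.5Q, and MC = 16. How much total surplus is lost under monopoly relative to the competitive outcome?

DWL = 6.25

Competitive firms price at marginal cost: P = 16, giving Q = 10.
The monopolist equates marginal revenue to marginal cost: 21 − Q = 16, so Q = 5. From demand, P = 18.5.
DWL is the triangle between Q = 5 and Q = 10: ½·(10 − 5)·(18.5 − 16) = 6.25.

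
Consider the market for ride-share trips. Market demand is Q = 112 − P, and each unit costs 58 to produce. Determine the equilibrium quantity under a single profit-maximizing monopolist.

Q = 27

Inverting demand: P = 112 − Q.
Monopoly sets MR = MC: 112 − 2Q = 58 ⇒ Q = 27, P = 112 − 27 = 85.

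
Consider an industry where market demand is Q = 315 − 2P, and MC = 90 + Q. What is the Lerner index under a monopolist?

Inverting demand: P = 157.5 − 0.5Q.
A monopolist chooses Q where MR = MC. MR = 157.5 − Q; setting this equal to 90 + Q gives Q = 33.75 and P = 140.625.
Lerner index = (P − MC)/P = (140.625 − 123.75)/140.625 = 0.12.

Lerner index = 0.12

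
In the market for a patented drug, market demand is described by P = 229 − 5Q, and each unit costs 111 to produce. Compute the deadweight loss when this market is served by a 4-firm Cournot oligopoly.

DWL = 55.696

Under competition P = MC = 111, so Q = (229 − 111)/5 = 23.6.
With 4 symmetric Cournot firms, each firm's FOC gives 229 − 25q = 111, so q = 4.72, Q = 4·4.72 = 18.88, and P = 134.6.
DWL is the triangle between Q = 18.88 and Q = 23.6: ½·(23.6 − 18.88)·(134.6 − 111) = 55.696.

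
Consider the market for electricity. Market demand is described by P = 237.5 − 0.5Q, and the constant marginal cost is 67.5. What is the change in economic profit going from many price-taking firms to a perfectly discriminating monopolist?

π rises by 28900

Competitive firms price at marginal cost: P = 67.5, giving Q = 340.
Profit = (67.5 − 67.5)·340 = 0.
Under first-degree price discrimination the firm charges each unit its demand price and produces up to where P = MC, i.e. Q = 340. Consumer surplus is zero; producer surplus equals total surplus.
PS equals the full surplus area, 28900. Profit = 28900 = 28900.
Change in economic profit: 28900 − 0 = 28900.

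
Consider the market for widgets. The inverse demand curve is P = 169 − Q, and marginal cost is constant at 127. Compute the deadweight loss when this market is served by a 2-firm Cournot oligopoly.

Perfect competition: P = MC = 127, so 169 − Q = 127 and Q = 42.
With 2 symmetric Cournot firms, each firm's FOC gives 169 − 3q = 127, so q = 14, Q = 2·14 = 28, and P = 141.
DWL is the triangle between Q = 28 and Q = 42: ½·(42 − 28)·(141 − 127) = 98.

DWL = 98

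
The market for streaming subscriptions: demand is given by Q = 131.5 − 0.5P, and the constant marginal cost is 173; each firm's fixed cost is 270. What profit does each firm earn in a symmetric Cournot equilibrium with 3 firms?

Inverting demand: P = 263 − 2Q.
In a 3-firm Cournot equilibrium, symmetry and the first-order condition give q = (263 − 173)/(8) = 11.25. So Q = 33.75 and P = 195.5.
Each firm's profit = (195.5 − 173)·11.25 − 270 = −16.875.

π_i = −16.875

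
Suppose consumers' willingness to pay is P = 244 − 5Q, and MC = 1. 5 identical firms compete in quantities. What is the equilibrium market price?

With 5 symmetric Cournot firms, each firm's FOC gives 244 − 30q = 1, so q = 8.1, Q = 5·8.1 = 40.5, and P = 41.5.

P = 41.5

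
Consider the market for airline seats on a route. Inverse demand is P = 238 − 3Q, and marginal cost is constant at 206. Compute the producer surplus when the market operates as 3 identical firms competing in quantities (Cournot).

PS = 64

In a 3-firm Cournot equilibrium, symmetry and the first-order condition give q = (238 − 206)/(12) = 8/3. So Q = 8 and P = 214.
PS = (214 − 206)·8 = 64.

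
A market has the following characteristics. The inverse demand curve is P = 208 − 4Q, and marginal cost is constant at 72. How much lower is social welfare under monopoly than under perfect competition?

Social welfare falls by 578

Under competition P = MC = 72, so Q = (208 − 72)/4 = 34.
CS = ½·(208 − 72)·34 = 2312; PS = (72 − 72)·34 = 0; TS = 2312.
A monopolist chooses Q where MR = MC. MR = 208 − 8Q; setting this equal to 72 gives Q = 17 and P = 140.
CS = ½·(208 − 140)·17 = 578; PS = (140 − 72)·17 = 1156; TS = 1734.
Change in social welfare: 1734 − 2312 = −578.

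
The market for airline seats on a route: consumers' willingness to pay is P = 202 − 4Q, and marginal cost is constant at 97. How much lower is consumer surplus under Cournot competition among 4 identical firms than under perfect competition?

Under competition P = MC = 97, so Q = (202 − 97)/4 = 26.25.
CS = ½·(202 − 97)·26.25 = 1378.125.
With 4 symmetric Cournot firms, each firm's FOC gives 202 − 20q = 97, so q = 5.25, Q = 4·5.25 = 21, and P = 118.
CS = ½·(202 − 118)·21 = 882.
Change in consumer surplus: 882 − 1378.125 = −496.125.

CS falls by 496.125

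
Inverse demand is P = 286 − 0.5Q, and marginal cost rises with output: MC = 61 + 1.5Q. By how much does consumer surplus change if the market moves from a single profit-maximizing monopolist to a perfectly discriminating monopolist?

The monopolist equates marginal revenue to marginal cost: 286 − Q = 61 + 1.5Q, so Q = 90. From demand, P = 241.
CS = ½·(286 − 241)·90 = 2025.
A perfectly discriminating monopolist sells every unit with P(Q) ≥ MC(Q), so output equals the competitive quantity Q = 112.5. Each buyer pays their reservation price, so CS = 0 and the firm captures all surplus.
CS = 0.
Change in consumer surplus: 0 − 2025 = −2025.

Consumer surplus falls by 2025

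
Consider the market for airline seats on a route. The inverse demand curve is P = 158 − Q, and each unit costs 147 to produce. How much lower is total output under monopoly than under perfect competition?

Total output falls by 5.5

Competitive firms price at marginal cost: P = 147, giving Q = 11.
Monopoly sets MR = MC: 158 − 2Q = 147 ⇒ Q = 5.5, P = 158 − 5.5 = 152.5.
Change in total output: 5.5 − 11 = −5.5.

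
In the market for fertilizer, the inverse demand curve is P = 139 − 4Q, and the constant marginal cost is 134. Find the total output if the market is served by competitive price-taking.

Competitive firms price at marginal cost: P = 134, giving Q = 1.25.

Q = 1.25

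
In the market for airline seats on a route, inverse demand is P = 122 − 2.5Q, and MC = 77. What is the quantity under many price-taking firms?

Competitive firms price at marginal cost: P = 77, giving Q = 18.

Q = 18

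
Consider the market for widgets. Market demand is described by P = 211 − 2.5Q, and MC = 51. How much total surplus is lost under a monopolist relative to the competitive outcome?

Perfect competition: P = MC = 51, so 211 − 2.5Q = 51 and Q = 64.
A monopolist chooses Q where MR = MC. MR = 211 − 5Q; setting this equal to 51 gives Q = 32 and P = 131.
DWL is the triangle between Q = 32 and Q = 64: ½·(64 − 32)·(131 − 51) = 1280.

DWL = 1280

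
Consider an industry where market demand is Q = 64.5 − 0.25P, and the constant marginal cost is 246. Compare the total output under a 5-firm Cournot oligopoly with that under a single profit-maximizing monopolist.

Inverting demand: P = 258 − 4Q.
Cournot with 5 identical firms: the symmetric best-response condition is 258 − 24q = 246. Each firm produces q = 0.5, total output Q = 2.5, price P = 248.
A monopolist chooses Q where MR = MC. MR = 258 − 8Q; setting this equal to 246 gives Q = 1.5 and P = 252.

Cournot: Q = 2.5; Monopoly: Q = 1.5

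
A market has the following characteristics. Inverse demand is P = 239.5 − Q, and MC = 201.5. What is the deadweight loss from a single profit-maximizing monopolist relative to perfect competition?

Competitive firms price at marginal cost: P = 201.5, giving Q = 38.
The monopolist equates marginal revenue to marginal cost: 239.5 − 2Q = 201.5, so Q = 19. From demand, P = 220.5.
DWL is the triangle between Q = 19 and Q = 38: ½·(38 − 19)·(220.5 − 201.5) = 180.5.

DWL = 180.5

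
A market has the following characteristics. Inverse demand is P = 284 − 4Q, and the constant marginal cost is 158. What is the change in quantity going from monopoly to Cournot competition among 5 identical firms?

Q rises by 10.5

The monopolist equates marginal revenue to marginal cost: 284 − 8Q = 158, so Q = 15.75. From demand, P = 221.
Cournot with 5 identical firms: the symmetric best-response condition is 284 − 24q = 158. Each firm produces q = 5.25, total output Q = 26.25, price P = 179.
Change in quantity: 26.25 − 15.75 = 10.5.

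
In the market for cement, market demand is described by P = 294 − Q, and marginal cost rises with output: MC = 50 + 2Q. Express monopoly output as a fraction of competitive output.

Monopoly sets MR = MC: 294 − 2Q = 50 + 2Q ⇒ Q = 61, P = 294 − 61 = 233.
Competitive equilibrium sets price equal to marginal cost: 294 − Q = 50 + 2Q, so Q = 244/3 and P = 638/3.
Ratio Q_m/Q_c = 61/(244/3) = 0.75.

Q_m/Q_c = 0.75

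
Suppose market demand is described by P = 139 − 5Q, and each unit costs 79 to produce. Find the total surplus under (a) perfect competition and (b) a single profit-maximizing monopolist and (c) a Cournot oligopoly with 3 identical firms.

Competition: TS = 360; Monopoly: TS = 270; Cournot: TS = 337.5

Competitive firms price at marginal cost: P = 79, giving Q = 12.
CS = ½·(139 − 79)·12 = 360; PS = (79 − 79)·12 = 0; TS = 360.
Monopoly sets MR = MC: 139 − 10Q = 79 ⇒ Q = 6, P = 139 − 5·6 = 109.
CS = ½·(139 − 109)·6 = 90; PS = (109 − 79)·6 = 180; TS = 270.
Cournot with 3 identical firms: the symmetric best-response condition is 139 − 20q = 79. Each firm produces q = 3, total output Q = 9, price P = 94.
CS = ½·(139 − 94)·9 = 202.5; PS = (94 − 79)·9 = 135; TS = 337.5.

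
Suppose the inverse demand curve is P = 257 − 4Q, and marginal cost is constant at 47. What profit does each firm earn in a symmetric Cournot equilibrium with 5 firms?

Cournot with 5 identical firms: the symmetric best-response condition is 257 − 24q = 47. Each firm produces q = 8.75, total output Q = 43.75, price P = 82.
Each firm's profit = (82 − 47)·8.75 = 306.25.

π_i = 306.25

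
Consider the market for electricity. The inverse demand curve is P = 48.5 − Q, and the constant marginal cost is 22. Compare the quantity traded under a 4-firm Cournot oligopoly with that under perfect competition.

Cournot: Q = 21.2; Competition: Q = 26.5

With 4 symmetric Cournot firms, each firm's FOC gives 48.5 − 5q = 22, so q = 5.3, Q = 4·5.3 = 21.2, and P = 27.3.
Under competition P = MC = 22, so Q = (48.5 − 22)/1 = 26.5.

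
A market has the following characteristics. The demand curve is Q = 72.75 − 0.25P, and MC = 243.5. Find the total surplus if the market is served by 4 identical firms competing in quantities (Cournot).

TS = 270.75

Inverting demand: P = 291 − 4Q.
In a 4-firm Cournot equilibrium, symmetry and the first-order condition give q = (291 − 243.5)/(20) = 2.375. So Q = 9.5 and P = 253.
CS = ½·(291 − 253)·9.5 = 180.5; PS = (253 − 243.5)·9.5 = 90.25; TS = 270.75.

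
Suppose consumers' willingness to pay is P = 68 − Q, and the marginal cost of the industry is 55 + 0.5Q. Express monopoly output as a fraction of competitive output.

A monopolist chooses Q where MR = MC. MR = 68 − 2Q; setting this equal to 55 + 0.5Q gives Q = 5.2 and P = 62.8.
Under competition P = MC: 68 − Q = 55 + 0.5Q ⇒ Q = 26/3, P = 178/3.
Ratio Q_m/Q_c = 5.2/(26/3) = 0.6.

Q_m/Q_c = 0.6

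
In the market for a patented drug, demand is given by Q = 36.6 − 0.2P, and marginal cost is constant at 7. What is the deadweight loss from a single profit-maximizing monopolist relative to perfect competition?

Inverting demand: P = 183 − 5Q.
Competitive firms price at marginal cost: P = 7, giving Q = 35.2.
Monopoly sets MR = MC: 183 − 10Q = 7 ⇒ Q = 17.6, P = 183 − 5·17.6 = 95.
DWL is the triangle between Q = 17.6 and Q = 35.2: ½·(35.2 − 17.6)·(95 − 7) = 774.4.

DWL = 774.4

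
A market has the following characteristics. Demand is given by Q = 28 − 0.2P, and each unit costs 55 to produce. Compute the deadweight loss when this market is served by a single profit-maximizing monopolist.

Inverting demand: P = 140 − 5Q.
Competitive firms price at marginal cost: P = 55, giving Q = 17.
The monopolist equates marginal revenue to marginal cost: 140 − 10Q = 55, so Q = 8.5. From demand, P = 97.5.
DWL is the triangle between Q = 8.5 and Q = 17: ½·(17 − 8.5)·(97.5 − 55) = 180.625.

DWL = 180.625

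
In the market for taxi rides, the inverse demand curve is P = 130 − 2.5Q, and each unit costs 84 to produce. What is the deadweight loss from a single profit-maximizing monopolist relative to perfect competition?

Competitive firms price at marginal cost: P = 84, giving Q = 18.4.
The monopolist equates marginal revenue to marginal cost: 130 − 5Q = 84, so Q = 9.2. From demand, P = 107.
DWL is the triangle between Q = 9.2 and Q = 18.4: ½·(18.4 − 9.2)·(107 − 84) = 105.8.

DWL = 105.8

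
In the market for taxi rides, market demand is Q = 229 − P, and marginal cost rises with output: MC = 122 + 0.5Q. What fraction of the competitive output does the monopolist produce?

Q_m/Q_c = 0.6

Inverting demand: P = 229 − Q.
A monopolist chooses Q where MR = MC. MR = 229 − 2Q; setting this equal to 122 + 0.5Q gives Q = 42.8 and P = 186.2.
Under competition P = MC: 229 − Q = 122 + 0.5Q ⇒ Q = 214/3, P = 473/3.
Ratio Q_m/Q_c = 42.8/(214/3) = 0.6.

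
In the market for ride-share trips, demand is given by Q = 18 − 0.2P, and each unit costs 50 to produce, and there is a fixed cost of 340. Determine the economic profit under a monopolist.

Inverting demand: P = 90 − 5Q.
A monopolist chooses Q where MR = MC. MR = 90 − 10Q; setting this equal to 50 gives Q = 4 and P = 70.
Profit = (70 − 50)·4 − 340 = −260.

Profit = −260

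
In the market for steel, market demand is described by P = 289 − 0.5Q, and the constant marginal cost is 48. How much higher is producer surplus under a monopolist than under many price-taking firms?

Under competition P = MC = 48, so Q = (289 − 48)/0.5 = 482.
PS = (48 − 48)·482 = 0.
A monopolist chooses Q where MR = MC. MR = 289 − Q; setting this equal to 48 gives Q = 241 and P = 168.5.
PS = (168.5 − 48)·241 = 29040.5.
Change in producer surplus: 29040.5 − 0 = 29040.5.

PS rises by 29040.5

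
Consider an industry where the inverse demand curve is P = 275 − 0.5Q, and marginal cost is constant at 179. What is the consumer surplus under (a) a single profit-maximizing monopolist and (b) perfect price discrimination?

Monopoly: CS = 2304; Perfect PD: CS = 0

The monopolist equates marginal revenue to marginal cost: 275 − Q = 179, so Q = 96. From demand, P = 227.
CS = ½·(275 − 227)·96 = 2304.
With perfect price discrimination, output is the efficient level Q = 192 (where demand meets MC), but every buyer pays their willingness to pay: CS = 0 and PS = total surplus.
CS = 0.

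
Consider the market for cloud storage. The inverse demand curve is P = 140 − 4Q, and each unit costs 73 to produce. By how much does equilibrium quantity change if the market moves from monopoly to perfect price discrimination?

Equilibrium quantity rises by 8.375

The monopolist equates marginal revenue to marginal cost: 140 − 8Q = 73, so Q = 8.375. From demand, P = 106.5.
A perfectly discriminating monopolist sells every unit with P(Q) ≥ MC(Q), so output equals the competitive quantity Q = 16.75. Each buyer pays their reservation price, so CS = 0 and the firm captures all surplus.
Change in equilibrium quantity: 16.75 − 8.375 = 8.375.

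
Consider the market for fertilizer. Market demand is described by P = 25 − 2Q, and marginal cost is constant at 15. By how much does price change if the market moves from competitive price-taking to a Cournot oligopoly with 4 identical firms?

Price rises by 2

Under competition P = MC = 15, so Q = (25 − 15)/2 = 5.
With 4 symmetric Cournot firms, each firm's FOC gives 25 − 10q = 15, so q = 1, Q = 4·1 = 4, and P = 17.
Change in price: 17 − 15 = 2.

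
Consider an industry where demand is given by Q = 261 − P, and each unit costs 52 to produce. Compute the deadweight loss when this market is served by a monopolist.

DWL = 5460.125

Inverting demand: P = 261 − Q.
Competitive firms price at marginal cost: P = 52, giving Q = 209.
A monopolist chooses Q where MR = MC. MR = 261 − 2Q; setting this equal to 52 gives Q = 104.5 and P = 156.5.
DWL is the triangle between Q = 104.5 and Q = 209: ½·(209 − 104.5)·(156.5 − 52) = 5460.125.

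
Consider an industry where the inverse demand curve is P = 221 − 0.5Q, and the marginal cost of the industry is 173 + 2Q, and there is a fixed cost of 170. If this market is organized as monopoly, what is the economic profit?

A monopolist chooses Q where MR = MC. MR = 221 − Q; setting this equal to 173 + 2Q gives Q = 16 and P = 213.
Profit = 213·16 − (173·16 + ½·2·16²) − 170 = 214.

Profit = 214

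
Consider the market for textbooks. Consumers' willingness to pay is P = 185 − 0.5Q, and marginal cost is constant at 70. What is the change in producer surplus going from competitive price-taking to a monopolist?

Perfect competition: P = MC = 70, so 185 − 0.5Q = 70 and Q = 230.
PS = (70 − 70)·230 = 0.
The monopolist equates marginal revenue to marginal cost: 185 − Q = 70, so Q = 115. From demand, P = 127.5.
PS = (127.5 − 70)·115 = 6612.5.
Change in producer surplus: 6612.5 − 0 = 6612.5.

Producer surplus rises by 6612.5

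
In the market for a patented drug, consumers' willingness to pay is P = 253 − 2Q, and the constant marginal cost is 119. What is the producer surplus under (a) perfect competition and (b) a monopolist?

Competitive firms price at marginal cost: P = 119, giving Q = 67.
PS = (119 − 119)·67 = 0.
Monopoly sets MR = MC: 253 − 4Q = 119 ⇒ Q = 33.5, P = 253 − 2·33.5 = 186.
PS = (186 − 119)·33.5 = 2244.5.

Competition: PS = 0; Monopoly: PS = 2244.5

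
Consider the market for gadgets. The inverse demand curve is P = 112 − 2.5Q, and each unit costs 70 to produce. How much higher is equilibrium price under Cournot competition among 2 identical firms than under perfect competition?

Perfect competition: P = MC = 70, so 112 − 2.5Q = 70 and Q = 16.8.
With 2 symmetric Cournot firms, each firm's FOC gives 112 − 7.5q = 70, so q = 5.6, Q = 2·5.6 = 11.2, and P = 84.
Change in equilibrium price: 84 − 70 = 14.

Equilibrium price rises by 14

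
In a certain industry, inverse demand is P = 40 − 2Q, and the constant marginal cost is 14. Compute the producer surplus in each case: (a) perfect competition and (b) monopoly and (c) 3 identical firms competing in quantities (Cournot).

Under competition P = MC = 14, so Q = (40 − 14)/2 = 13.
PS = (14 − 14)·13 = 0.
The monopolist equates marginal revenue to marginal cost: 40 − 4Q = 14, so Q = 6.5. From demand, P = 27.
PS = (27 − 14)·6.5 = 84.5.
With 3 symmetric Cournot firms, each firm's FOC gives 40 − 8q = 14, so q = 3.25, Q = 3·3.25 = 9.75, and P = 20.5.
PS = (20.5 − 14)·9.75 = 63.375.

Competition: PS = 0; Monopoly: PS = 84.5; Cournot: PS = 63.375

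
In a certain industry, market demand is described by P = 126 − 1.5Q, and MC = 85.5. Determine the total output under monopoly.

Q = 13.5

The monopolist equates marginal revenue to marginal cost: 126 − 3Q = 85.5, so Q = 13.5. From demand, P = 105.75.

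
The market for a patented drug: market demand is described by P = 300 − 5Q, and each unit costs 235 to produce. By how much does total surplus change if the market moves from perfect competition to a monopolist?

TS falls by 105.625

Under competition P = MC = 235, so Q = (300 − 235)/5 = 13.
CS = ½·(300 − 235)·13 = 422.5; PS = (235 − 235)·13 = 0; TS = 422.5.
A monopolist chooses Q where MR = MC. MR = 300 − 10Q; setting this equal to 235 gives Q = 6.5 and P = 267.5.
CS = ½·(300 − 267.5)·6.5 = 105.625; PS = (267.5 − 235)·6.5 = 211.25; TS = 316.875.
Change in total surplus: 316.875 − 422.5 = −105.625.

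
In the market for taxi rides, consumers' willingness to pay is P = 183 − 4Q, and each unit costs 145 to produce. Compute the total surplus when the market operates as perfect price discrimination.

Under first-degree price discrimination the firm charges each unit its demand price and produces up to where P = MC, i.e. Q = 9.5. Consumer surplus is zero; producer surplus equals total surplus.
TS = 180.5 (equal to competitive TS).

TS = 180.5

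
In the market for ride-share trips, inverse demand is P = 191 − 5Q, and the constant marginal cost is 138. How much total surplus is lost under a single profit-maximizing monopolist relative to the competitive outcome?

Competitive firms price at marginal cost: P = 138, giving Q = 10.6.
The monopolist equates marginal revenue to marginal cost: 191 − 10Q = 138, so Q = 5.3. From demand, P = 164.5.
DWL is the triangle between Q = 5.3 and Q = 10.6: ½·(10.6 − 5.3)·(164.5 − 138) = 70.225.

DWL = 70.225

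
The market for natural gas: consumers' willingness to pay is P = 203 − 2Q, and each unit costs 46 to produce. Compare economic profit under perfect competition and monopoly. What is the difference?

Competitive firms price at marginal cost: P = 46, giving Q = 78.5.
Profit = (46 − 46)·78.5 = 0.
Monopoly sets MR = MC: 203 − 4Q = 46 ⇒ Q = 39.25, P = 203 − 2·39.25 = 124.5.
Profit = (124.5 − 46)·39.25 = 3081.125.
Change in economic profit: 3081.125 − 0 = 3081.125.

Economic profit rises by 3081.125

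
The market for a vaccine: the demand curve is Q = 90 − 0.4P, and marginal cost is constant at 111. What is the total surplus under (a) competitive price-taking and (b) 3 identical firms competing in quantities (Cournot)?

Inverting demand: P = 225 − 2.5Q.
Competitive firms price at marginal cost: P = 111, giving Q = 45.6.
CS = ½·(225 − 111)·45.6 = 2599.2; PS = (111 − 111)·45.6 = 0; TS = 2599.2.
In a 3-firm Cournot equilibrium, symmetry and the first-order condition give q = (225 − 111)/(10) = 11.4. So Q = 34.2 and P = 139.5.
CS = ½·(225 − 139.5)·34.2 = 1462.05; PS = (139.5 − 111)·34.2 = 974.7; TS = 2436.75.

Competition: TS = 2599.2; Cournot: TS = 2436.75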